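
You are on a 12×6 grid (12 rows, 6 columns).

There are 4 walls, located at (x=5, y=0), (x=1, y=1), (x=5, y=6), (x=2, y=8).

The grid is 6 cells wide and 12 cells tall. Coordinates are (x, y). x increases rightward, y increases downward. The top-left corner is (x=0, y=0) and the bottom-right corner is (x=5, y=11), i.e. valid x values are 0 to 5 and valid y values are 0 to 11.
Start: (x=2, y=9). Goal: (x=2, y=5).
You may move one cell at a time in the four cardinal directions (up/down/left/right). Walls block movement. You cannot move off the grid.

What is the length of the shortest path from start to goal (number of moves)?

Answer: Shortest path length: 6

Derivation:
BFS from (x=2, y=9) until reaching (x=2, y=5):
  Distance 0: (x=2, y=9)
  Distance 1: (x=1, y=9), (x=3, y=9), (x=2, y=10)
  Distance 2: (x=1, y=8), (x=3, y=8), (x=0, y=9), (x=4, y=9), (x=1, y=10), (x=3, y=10), (x=2, y=11)
  Distance 3: (x=1, y=7), (x=3, y=7), (x=0, y=8), (x=4, y=8), (x=5, y=9), (x=0, y=10), (x=4, y=10), (x=1, y=11), (x=3, y=11)
  Distance 4: (x=1, y=6), (x=3, y=6), (x=0, y=7), (x=2, y=7), (x=4, y=7), (x=5, y=8), (x=5, y=10), (x=0, y=11), (x=4, y=11)
  Distance 5: (x=1, y=5), (x=3, y=5), (x=0, y=6), (x=2, y=6), (x=4, y=6), (x=5, y=7), (x=5, y=11)
  Distance 6: (x=1, y=4), (x=3, y=4), (x=0, y=5), (x=2, y=5), (x=4, y=5)  <- goal reached here
One shortest path (6 moves): (x=2, y=9) -> (x=3, y=9) -> (x=3, y=8) -> (x=3, y=7) -> (x=2, y=7) -> (x=2, y=6) -> (x=2, y=5)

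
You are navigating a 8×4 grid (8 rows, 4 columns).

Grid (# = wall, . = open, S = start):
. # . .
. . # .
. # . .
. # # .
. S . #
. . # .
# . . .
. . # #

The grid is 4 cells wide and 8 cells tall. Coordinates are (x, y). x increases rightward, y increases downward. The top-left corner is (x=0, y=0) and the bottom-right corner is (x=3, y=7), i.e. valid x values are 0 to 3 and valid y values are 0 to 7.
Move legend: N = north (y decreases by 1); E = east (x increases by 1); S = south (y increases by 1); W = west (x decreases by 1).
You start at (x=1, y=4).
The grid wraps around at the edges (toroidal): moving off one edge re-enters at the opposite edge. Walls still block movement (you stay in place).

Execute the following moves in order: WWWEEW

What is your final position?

Start: (x=1, y=4)
  W (west): (x=1, y=4) -> (x=0, y=4)
  W (west): blocked, stay at (x=0, y=4)
  W (west): blocked, stay at (x=0, y=4)
  E (east): (x=0, y=4) -> (x=1, y=4)
  E (east): (x=1, y=4) -> (x=2, y=4)
  W (west): (x=2, y=4) -> (x=1, y=4)
Final: (x=1, y=4)

Answer: Final position: (x=1, y=4)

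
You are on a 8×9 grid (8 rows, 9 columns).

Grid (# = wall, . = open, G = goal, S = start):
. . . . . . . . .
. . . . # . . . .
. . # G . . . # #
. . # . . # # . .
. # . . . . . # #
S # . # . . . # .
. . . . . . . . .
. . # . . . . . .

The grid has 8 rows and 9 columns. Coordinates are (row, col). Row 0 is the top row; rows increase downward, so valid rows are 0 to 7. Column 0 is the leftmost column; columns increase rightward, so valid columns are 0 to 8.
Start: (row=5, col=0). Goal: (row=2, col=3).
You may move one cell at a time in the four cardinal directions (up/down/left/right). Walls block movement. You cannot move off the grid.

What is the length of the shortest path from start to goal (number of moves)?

BFS from (row=5, col=0) until reaching (row=2, col=3):
  Distance 0: (row=5, col=0)
  Distance 1: (row=4, col=0), (row=6, col=0)
  Distance 2: (row=3, col=0), (row=6, col=1), (row=7, col=0)
  Distance 3: (row=2, col=0), (row=3, col=1), (row=6, col=2), (row=7, col=1)
  Distance 4: (row=1, col=0), (row=2, col=1), (row=5, col=2), (row=6, col=3)
  Distance 5: (row=0, col=0), (row=1, col=1), (row=4, col=2), (row=6, col=4), (row=7, col=3)
  Distance 6: (row=0, col=1), (row=1, col=2), (row=4, col=3), (row=5, col=4), (row=6, col=5), (row=7, col=4)
  Distance 7: (row=0, col=2), (row=1, col=3), (row=3, col=3), (row=4, col=4), (row=5, col=5), (row=6, col=6), (row=7, col=5)
  Distance 8: (row=0, col=3), (row=2, col=3), (row=3, col=4), (row=4, col=5), (row=5, col=6), (row=6, col=7), (row=7, col=6)  <- goal reached here
One shortest path (8 moves): (row=5, col=0) -> (row=4, col=0) -> (row=3, col=0) -> (row=3, col=1) -> (row=2, col=1) -> (row=1, col=1) -> (row=1, col=2) -> (row=1, col=3) -> (row=2, col=3)

Answer: Shortest path length: 8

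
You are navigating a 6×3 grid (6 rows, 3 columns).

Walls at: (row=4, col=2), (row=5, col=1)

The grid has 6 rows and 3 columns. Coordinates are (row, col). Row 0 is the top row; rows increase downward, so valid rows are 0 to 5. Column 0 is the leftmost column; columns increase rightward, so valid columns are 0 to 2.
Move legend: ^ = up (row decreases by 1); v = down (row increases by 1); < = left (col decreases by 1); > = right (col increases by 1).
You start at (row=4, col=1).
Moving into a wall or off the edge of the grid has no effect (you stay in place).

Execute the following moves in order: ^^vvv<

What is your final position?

Answer: Final position: (row=4, col=0)

Derivation:
Start: (row=4, col=1)
  ^ (up): (row=4, col=1) -> (row=3, col=1)
  ^ (up): (row=3, col=1) -> (row=2, col=1)
  v (down): (row=2, col=1) -> (row=3, col=1)
  v (down): (row=3, col=1) -> (row=4, col=1)
  v (down): blocked, stay at (row=4, col=1)
  < (left): (row=4, col=1) -> (row=4, col=0)
Final: (row=4, col=0)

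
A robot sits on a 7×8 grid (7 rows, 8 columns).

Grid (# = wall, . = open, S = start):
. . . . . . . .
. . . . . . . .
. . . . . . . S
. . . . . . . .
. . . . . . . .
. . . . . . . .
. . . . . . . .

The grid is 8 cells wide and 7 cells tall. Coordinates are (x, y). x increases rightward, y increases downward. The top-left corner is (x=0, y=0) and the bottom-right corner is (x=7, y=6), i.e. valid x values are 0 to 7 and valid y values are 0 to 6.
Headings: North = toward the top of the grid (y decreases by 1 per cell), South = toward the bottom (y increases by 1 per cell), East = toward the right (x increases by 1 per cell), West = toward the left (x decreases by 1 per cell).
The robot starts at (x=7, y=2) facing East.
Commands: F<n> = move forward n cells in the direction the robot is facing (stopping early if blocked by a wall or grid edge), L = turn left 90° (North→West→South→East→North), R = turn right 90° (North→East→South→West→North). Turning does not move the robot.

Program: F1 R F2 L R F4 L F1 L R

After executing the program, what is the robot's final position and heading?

Answer: Final position: (x=7, y=6), facing East

Derivation:
Start: (x=7, y=2), facing East
  F1: move forward 0/1 (blocked), now at (x=7, y=2)
  R: turn right, now facing South
  F2: move forward 2, now at (x=7, y=4)
  L: turn left, now facing East
  R: turn right, now facing South
  F4: move forward 2/4 (blocked), now at (x=7, y=6)
  L: turn left, now facing East
  F1: move forward 0/1 (blocked), now at (x=7, y=6)
  L: turn left, now facing North
  R: turn right, now facing East
Final: (x=7, y=6), facing East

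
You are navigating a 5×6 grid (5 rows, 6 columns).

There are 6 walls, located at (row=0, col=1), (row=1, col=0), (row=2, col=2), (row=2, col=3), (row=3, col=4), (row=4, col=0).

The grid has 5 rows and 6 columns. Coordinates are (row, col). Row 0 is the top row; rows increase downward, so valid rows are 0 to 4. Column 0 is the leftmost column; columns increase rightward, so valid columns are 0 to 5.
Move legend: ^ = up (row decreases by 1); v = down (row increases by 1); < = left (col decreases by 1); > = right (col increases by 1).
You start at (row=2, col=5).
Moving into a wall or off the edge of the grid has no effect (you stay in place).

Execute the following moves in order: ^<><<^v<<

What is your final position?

Start: (row=2, col=5)
  ^ (up): (row=2, col=5) -> (row=1, col=5)
  < (left): (row=1, col=5) -> (row=1, col=4)
  > (right): (row=1, col=4) -> (row=1, col=5)
  < (left): (row=1, col=5) -> (row=1, col=4)
  < (left): (row=1, col=4) -> (row=1, col=3)
  ^ (up): (row=1, col=3) -> (row=0, col=3)
  v (down): (row=0, col=3) -> (row=1, col=3)
  < (left): (row=1, col=3) -> (row=1, col=2)
  < (left): (row=1, col=2) -> (row=1, col=1)
Final: (row=1, col=1)

Answer: Final position: (row=1, col=1)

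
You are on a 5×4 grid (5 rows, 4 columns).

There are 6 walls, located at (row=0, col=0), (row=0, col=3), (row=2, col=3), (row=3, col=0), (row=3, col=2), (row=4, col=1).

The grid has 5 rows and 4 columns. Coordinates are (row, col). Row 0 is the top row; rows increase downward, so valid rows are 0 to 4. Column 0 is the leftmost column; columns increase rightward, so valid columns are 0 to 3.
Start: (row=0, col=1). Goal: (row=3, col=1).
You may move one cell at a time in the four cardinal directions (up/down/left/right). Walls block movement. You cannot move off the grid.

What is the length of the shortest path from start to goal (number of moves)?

BFS from (row=0, col=1) until reaching (row=3, col=1):
  Distance 0: (row=0, col=1)
  Distance 1: (row=0, col=2), (row=1, col=1)
  Distance 2: (row=1, col=0), (row=1, col=2), (row=2, col=1)
  Distance 3: (row=1, col=3), (row=2, col=0), (row=2, col=2), (row=3, col=1)  <- goal reached here
One shortest path (3 moves): (row=0, col=1) -> (row=1, col=1) -> (row=2, col=1) -> (row=3, col=1)

Answer: Shortest path length: 3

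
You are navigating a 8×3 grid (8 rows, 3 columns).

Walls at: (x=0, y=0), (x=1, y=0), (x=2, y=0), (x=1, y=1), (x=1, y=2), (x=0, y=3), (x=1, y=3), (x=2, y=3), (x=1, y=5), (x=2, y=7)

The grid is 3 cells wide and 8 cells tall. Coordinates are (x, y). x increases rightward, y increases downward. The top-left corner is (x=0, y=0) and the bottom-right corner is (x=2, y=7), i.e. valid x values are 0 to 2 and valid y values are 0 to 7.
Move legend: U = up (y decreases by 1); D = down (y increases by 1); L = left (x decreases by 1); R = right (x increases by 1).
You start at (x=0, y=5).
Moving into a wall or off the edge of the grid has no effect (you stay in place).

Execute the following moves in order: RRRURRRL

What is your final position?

Answer: Final position: (x=1, y=4)

Derivation:
Start: (x=0, y=5)
  [×3]R (right): blocked, stay at (x=0, y=5)
  U (up): (x=0, y=5) -> (x=0, y=4)
  R (right): (x=0, y=4) -> (x=1, y=4)
  R (right): (x=1, y=4) -> (x=2, y=4)
  R (right): blocked, stay at (x=2, y=4)
  L (left): (x=2, y=4) -> (x=1, y=4)
Final: (x=1, y=4)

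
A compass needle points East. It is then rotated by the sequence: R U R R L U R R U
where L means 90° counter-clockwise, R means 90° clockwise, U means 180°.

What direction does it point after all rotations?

Start: East
  R (right (90° clockwise)) -> South
  U (U-turn (180°)) -> North
  R (right (90° clockwise)) -> East
  R (right (90° clockwise)) -> South
  L (left (90° counter-clockwise)) -> East
  U (U-turn (180°)) -> West
  R (right (90° clockwise)) -> North
  R (right (90° clockwise)) -> East
  U (U-turn (180°)) -> West
Final: West

Answer: Final heading: West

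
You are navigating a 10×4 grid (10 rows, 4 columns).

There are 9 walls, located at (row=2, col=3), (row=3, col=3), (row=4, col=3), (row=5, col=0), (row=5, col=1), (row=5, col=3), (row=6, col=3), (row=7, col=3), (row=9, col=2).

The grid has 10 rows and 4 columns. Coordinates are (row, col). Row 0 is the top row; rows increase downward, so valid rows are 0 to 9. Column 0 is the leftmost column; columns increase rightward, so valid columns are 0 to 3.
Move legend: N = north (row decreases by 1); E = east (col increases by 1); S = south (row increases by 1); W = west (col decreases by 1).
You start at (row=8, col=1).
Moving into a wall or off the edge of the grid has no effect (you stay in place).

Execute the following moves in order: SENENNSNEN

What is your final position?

Answer: Final position: (row=5, col=2)

Derivation:
Start: (row=8, col=1)
  S (south): (row=8, col=1) -> (row=9, col=1)
  E (east): blocked, stay at (row=9, col=1)
  N (north): (row=9, col=1) -> (row=8, col=1)
  E (east): (row=8, col=1) -> (row=8, col=2)
  N (north): (row=8, col=2) -> (row=7, col=2)
  N (north): (row=7, col=2) -> (row=6, col=2)
  S (south): (row=6, col=2) -> (row=7, col=2)
  N (north): (row=7, col=2) -> (row=6, col=2)
  E (east): blocked, stay at (row=6, col=2)
  N (north): (row=6, col=2) -> (row=5, col=2)
Final: (row=5, col=2)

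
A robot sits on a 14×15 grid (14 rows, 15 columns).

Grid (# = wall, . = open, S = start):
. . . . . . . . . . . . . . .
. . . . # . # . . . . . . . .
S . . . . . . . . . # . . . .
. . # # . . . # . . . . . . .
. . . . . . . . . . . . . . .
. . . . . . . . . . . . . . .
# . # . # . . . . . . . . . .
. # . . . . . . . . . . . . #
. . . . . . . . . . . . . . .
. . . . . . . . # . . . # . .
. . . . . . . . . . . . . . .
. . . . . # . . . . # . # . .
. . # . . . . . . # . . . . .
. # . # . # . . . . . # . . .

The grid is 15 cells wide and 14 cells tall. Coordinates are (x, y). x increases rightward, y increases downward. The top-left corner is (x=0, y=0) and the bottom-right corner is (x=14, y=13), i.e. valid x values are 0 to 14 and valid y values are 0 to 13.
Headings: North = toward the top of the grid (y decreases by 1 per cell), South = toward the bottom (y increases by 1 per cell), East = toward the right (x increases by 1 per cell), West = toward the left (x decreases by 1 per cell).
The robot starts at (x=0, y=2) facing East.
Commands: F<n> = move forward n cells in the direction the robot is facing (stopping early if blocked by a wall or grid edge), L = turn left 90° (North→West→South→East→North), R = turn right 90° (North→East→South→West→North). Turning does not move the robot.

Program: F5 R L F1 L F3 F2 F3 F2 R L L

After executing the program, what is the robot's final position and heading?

Start: (x=0, y=2), facing East
  F5: move forward 5, now at (x=5, y=2)
  R: turn right, now facing South
  L: turn left, now facing East
  F1: move forward 1, now at (x=6, y=2)
  L: turn left, now facing North
  F3: move forward 0/3 (blocked), now at (x=6, y=2)
  F2: move forward 0/2 (blocked), now at (x=6, y=2)
  F3: move forward 0/3 (blocked), now at (x=6, y=2)
  F2: move forward 0/2 (blocked), now at (x=6, y=2)
  R: turn right, now facing East
  L: turn left, now facing North
  L: turn left, now facing West
Final: (x=6, y=2), facing West

Answer: Final position: (x=6, y=2), facing West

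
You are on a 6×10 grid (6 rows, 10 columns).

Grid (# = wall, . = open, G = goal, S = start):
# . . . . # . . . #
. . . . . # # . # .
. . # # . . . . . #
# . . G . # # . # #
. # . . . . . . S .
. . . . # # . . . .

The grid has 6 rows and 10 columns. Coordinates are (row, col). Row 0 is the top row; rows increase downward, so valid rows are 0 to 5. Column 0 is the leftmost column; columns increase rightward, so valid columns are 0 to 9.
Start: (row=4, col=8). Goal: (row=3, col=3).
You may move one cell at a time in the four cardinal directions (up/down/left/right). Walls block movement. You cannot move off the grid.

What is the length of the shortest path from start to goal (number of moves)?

BFS from (row=4, col=8) until reaching (row=3, col=3):
  Distance 0: (row=4, col=8)
  Distance 1: (row=4, col=7), (row=4, col=9), (row=5, col=8)
  Distance 2: (row=3, col=7), (row=4, col=6), (row=5, col=7), (row=5, col=9)
  Distance 3: (row=2, col=7), (row=4, col=5), (row=5, col=6)
  Distance 4: (row=1, col=7), (row=2, col=6), (row=2, col=8), (row=4, col=4)
  Distance 5: (row=0, col=7), (row=2, col=5), (row=3, col=4), (row=4, col=3)
  Distance 6: (row=0, col=6), (row=0, col=8), (row=2, col=4), (row=3, col=3), (row=4, col=2), (row=5, col=3)  <- goal reached here
One shortest path (6 moves): (row=4, col=8) -> (row=4, col=7) -> (row=4, col=6) -> (row=4, col=5) -> (row=4, col=4) -> (row=4, col=3) -> (row=3, col=3)

Answer: Shortest path length: 6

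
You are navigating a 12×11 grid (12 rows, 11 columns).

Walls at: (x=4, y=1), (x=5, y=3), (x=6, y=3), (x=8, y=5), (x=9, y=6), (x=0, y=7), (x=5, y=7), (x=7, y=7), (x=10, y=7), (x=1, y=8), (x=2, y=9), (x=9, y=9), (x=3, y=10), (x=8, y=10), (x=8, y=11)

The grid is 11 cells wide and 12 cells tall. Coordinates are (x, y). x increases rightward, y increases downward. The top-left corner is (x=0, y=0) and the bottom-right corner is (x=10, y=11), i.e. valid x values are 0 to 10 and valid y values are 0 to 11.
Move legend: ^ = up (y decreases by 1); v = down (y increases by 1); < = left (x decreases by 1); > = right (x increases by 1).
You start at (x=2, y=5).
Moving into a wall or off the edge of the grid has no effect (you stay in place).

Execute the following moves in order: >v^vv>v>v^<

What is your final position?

Start: (x=2, y=5)
  > (right): (x=2, y=5) -> (x=3, y=5)
  v (down): (x=3, y=5) -> (x=3, y=6)
  ^ (up): (x=3, y=6) -> (x=3, y=5)
  v (down): (x=3, y=5) -> (x=3, y=6)
  v (down): (x=3, y=6) -> (x=3, y=7)
  > (right): (x=3, y=7) -> (x=4, y=7)
  v (down): (x=4, y=7) -> (x=4, y=8)
  > (right): (x=4, y=8) -> (x=5, y=8)
  v (down): (x=5, y=8) -> (x=5, y=9)
  ^ (up): (x=5, y=9) -> (x=5, y=8)
  < (left): (x=5, y=8) -> (x=4, y=8)
Final: (x=4, y=8)

Answer: Final position: (x=4, y=8)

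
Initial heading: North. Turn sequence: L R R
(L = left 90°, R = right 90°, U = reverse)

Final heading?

Answer: Final heading: East

Derivation:
Start: North
  L (left (90° counter-clockwise)) -> West
  R (right (90° clockwise)) -> North
  R (right (90° clockwise)) -> East
Final: East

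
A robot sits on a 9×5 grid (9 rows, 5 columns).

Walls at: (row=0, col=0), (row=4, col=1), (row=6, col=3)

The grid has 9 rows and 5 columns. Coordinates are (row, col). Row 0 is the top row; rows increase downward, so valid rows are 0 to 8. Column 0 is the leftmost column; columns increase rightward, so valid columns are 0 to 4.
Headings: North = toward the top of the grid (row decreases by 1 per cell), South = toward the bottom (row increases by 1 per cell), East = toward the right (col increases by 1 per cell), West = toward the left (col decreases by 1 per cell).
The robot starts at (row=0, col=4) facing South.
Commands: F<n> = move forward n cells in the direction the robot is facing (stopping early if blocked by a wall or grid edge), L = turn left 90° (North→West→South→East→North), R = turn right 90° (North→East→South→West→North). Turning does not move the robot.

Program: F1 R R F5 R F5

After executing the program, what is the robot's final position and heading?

Answer: Final position: (row=0, col=4), facing East

Derivation:
Start: (row=0, col=4), facing South
  F1: move forward 1, now at (row=1, col=4)
  R: turn right, now facing West
  R: turn right, now facing North
  F5: move forward 1/5 (blocked), now at (row=0, col=4)
  R: turn right, now facing East
  F5: move forward 0/5 (blocked), now at (row=0, col=4)
Final: (row=0, col=4), facing East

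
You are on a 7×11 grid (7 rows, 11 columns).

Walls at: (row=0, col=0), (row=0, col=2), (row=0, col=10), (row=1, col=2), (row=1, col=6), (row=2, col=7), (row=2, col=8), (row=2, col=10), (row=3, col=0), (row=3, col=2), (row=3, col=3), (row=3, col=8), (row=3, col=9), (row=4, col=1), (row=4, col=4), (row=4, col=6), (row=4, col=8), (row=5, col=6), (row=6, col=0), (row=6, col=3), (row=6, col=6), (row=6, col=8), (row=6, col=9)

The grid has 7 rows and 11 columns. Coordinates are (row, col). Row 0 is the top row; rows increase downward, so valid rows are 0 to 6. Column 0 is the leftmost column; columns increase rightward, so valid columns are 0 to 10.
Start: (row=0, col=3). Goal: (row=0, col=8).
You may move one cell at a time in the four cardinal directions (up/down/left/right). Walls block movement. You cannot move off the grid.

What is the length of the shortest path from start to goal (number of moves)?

BFS from (row=0, col=3) until reaching (row=0, col=8):
  Distance 0: (row=0, col=3)
  Distance 1: (row=0, col=4), (row=1, col=3)
  Distance 2: (row=0, col=5), (row=1, col=4), (row=2, col=3)
  Distance 3: (row=0, col=6), (row=1, col=5), (row=2, col=2), (row=2, col=4)
  Distance 4: (row=0, col=7), (row=2, col=1), (row=2, col=5), (row=3, col=4)
  Distance 5: (row=0, col=8), (row=1, col=1), (row=1, col=7), (row=2, col=0), (row=2, col=6), (row=3, col=1), (row=3, col=5)  <- goal reached here
One shortest path (5 moves): (row=0, col=3) -> (row=0, col=4) -> (row=0, col=5) -> (row=0, col=6) -> (row=0, col=7) -> (row=0, col=8)

Answer: Shortest path length: 5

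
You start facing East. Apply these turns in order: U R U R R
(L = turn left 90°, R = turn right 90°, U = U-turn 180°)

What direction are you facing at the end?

Start: East
  U (U-turn (180°)) -> West
  R (right (90° clockwise)) -> North
  U (U-turn (180°)) -> South
  R (right (90° clockwise)) -> West
  R (right (90° clockwise)) -> North
Final: North

Answer: Final heading: North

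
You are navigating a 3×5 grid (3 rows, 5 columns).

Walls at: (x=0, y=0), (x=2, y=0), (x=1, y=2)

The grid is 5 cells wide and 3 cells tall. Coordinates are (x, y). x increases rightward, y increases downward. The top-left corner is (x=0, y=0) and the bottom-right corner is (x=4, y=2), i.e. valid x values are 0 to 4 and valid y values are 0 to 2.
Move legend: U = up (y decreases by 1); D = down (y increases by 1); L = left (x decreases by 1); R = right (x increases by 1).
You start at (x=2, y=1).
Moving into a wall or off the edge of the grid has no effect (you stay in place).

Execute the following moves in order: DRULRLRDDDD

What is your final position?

Start: (x=2, y=1)
  D (down): (x=2, y=1) -> (x=2, y=2)
  R (right): (x=2, y=2) -> (x=3, y=2)
  U (up): (x=3, y=2) -> (x=3, y=1)
  L (left): (x=3, y=1) -> (x=2, y=1)
  R (right): (x=2, y=1) -> (x=3, y=1)
  L (left): (x=3, y=1) -> (x=2, y=1)
  R (right): (x=2, y=1) -> (x=3, y=1)
  D (down): (x=3, y=1) -> (x=3, y=2)
  [×3]D (down): blocked, stay at (x=3, y=2)
Final: (x=3, y=2)

Answer: Final position: (x=3, y=2)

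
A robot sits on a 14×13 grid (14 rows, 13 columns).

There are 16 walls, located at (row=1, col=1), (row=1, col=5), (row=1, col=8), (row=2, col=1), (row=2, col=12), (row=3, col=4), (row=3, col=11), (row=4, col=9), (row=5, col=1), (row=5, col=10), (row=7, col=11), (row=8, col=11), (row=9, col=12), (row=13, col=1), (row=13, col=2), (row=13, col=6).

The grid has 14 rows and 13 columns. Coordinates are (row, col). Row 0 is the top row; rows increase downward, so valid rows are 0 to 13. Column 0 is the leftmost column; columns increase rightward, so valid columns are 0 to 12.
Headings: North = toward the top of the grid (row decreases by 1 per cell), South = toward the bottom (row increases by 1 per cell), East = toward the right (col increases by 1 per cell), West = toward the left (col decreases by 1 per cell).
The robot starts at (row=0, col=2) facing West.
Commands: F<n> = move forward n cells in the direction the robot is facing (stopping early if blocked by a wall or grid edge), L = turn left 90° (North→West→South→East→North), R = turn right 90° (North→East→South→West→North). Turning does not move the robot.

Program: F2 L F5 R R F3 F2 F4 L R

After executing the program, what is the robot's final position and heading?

Start: (row=0, col=2), facing West
  F2: move forward 2, now at (row=0, col=0)
  L: turn left, now facing South
  F5: move forward 5, now at (row=5, col=0)
  R: turn right, now facing West
  R: turn right, now facing North
  F3: move forward 3, now at (row=2, col=0)
  F2: move forward 2, now at (row=0, col=0)
  F4: move forward 0/4 (blocked), now at (row=0, col=0)
  L: turn left, now facing West
  R: turn right, now facing North
Final: (row=0, col=0), facing North

Answer: Final position: (row=0, col=0), facing North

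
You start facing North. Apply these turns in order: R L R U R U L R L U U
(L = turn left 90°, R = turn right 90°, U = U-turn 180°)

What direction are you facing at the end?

Start: North
  R (right (90° clockwise)) -> East
  L (left (90° counter-clockwise)) -> North
  R (right (90° clockwise)) -> East
  U (U-turn (180°)) -> West
  R (right (90° clockwise)) -> North
  U (U-turn (180°)) -> South
  L (left (90° counter-clockwise)) -> East
  R (right (90° clockwise)) -> South
  L (left (90° counter-clockwise)) -> East
  U (U-turn (180°)) -> West
  U (U-turn (180°)) -> East
Final: East

Answer: Final heading: East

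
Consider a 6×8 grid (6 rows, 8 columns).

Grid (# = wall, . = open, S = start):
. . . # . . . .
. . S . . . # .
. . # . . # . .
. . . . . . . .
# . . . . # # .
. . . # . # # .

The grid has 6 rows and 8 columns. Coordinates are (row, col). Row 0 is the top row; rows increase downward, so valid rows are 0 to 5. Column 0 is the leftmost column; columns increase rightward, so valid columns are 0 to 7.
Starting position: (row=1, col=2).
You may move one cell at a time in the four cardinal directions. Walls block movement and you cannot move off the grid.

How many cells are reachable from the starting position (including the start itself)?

BFS flood-fill from (row=1, col=2):
  Distance 0: (row=1, col=2)
  Distance 1: (row=0, col=2), (row=1, col=1), (row=1, col=3)
  Distance 2: (row=0, col=1), (row=1, col=0), (row=1, col=4), (row=2, col=1), (row=2, col=3)
  Distance 3: (row=0, col=0), (row=0, col=4), (row=1, col=5), (row=2, col=0), (row=2, col=4), (row=3, col=1), (row=3, col=3)
  Distance 4: (row=0, col=5), (row=3, col=0), (row=3, col=2), (row=3, col=4), (row=4, col=1), (row=4, col=3)
  Distance 5: (row=0, col=6), (row=3, col=5), (row=4, col=2), (row=4, col=4), (row=5, col=1)
  Distance 6: (row=0, col=7), (row=3, col=6), (row=5, col=0), (row=5, col=2), (row=5, col=4)
  Distance 7: (row=1, col=7), (row=2, col=6), (row=3, col=7)
  Distance 8: (row=2, col=7), (row=4, col=7)
  Distance 9: (row=5, col=7)
Total reachable: 38 (grid has 38 open cells total)

Answer: Reachable cells: 38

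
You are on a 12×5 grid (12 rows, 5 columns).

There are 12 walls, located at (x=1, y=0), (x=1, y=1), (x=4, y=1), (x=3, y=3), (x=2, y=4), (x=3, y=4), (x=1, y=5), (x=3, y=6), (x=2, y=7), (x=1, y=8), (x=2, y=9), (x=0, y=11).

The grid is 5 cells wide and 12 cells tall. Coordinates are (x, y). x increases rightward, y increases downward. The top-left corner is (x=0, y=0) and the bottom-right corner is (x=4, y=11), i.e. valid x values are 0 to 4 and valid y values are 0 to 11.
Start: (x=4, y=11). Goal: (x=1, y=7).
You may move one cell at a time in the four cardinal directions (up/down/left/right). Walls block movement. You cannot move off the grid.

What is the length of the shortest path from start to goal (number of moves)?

BFS from (x=4, y=11) until reaching (x=1, y=7):
  Distance 0: (x=4, y=11)
  Distance 1: (x=4, y=10), (x=3, y=11)
  Distance 2: (x=4, y=9), (x=3, y=10), (x=2, y=11)
  Distance 3: (x=4, y=8), (x=3, y=9), (x=2, y=10), (x=1, y=11)
  Distance 4: (x=4, y=7), (x=3, y=8), (x=1, y=10)
  Distance 5: (x=4, y=6), (x=3, y=7), (x=2, y=8), (x=1, y=9), (x=0, y=10)
  Distance 6: (x=4, y=5), (x=0, y=9)
  Distance 7: (x=4, y=4), (x=3, y=5), (x=0, y=8)
  Distance 8: (x=4, y=3), (x=2, y=5), (x=0, y=7)
  Distance 9: (x=4, y=2), (x=0, y=6), (x=2, y=6), (x=1, y=7)  <- goal reached here
One shortest path (9 moves): (x=4, y=11) -> (x=3, y=11) -> (x=2, y=11) -> (x=1, y=11) -> (x=1, y=10) -> (x=0, y=10) -> (x=0, y=9) -> (x=0, y=8) -> (x=0, y=7) -> (x=1, y=7)

Answer: Shortest path length: 9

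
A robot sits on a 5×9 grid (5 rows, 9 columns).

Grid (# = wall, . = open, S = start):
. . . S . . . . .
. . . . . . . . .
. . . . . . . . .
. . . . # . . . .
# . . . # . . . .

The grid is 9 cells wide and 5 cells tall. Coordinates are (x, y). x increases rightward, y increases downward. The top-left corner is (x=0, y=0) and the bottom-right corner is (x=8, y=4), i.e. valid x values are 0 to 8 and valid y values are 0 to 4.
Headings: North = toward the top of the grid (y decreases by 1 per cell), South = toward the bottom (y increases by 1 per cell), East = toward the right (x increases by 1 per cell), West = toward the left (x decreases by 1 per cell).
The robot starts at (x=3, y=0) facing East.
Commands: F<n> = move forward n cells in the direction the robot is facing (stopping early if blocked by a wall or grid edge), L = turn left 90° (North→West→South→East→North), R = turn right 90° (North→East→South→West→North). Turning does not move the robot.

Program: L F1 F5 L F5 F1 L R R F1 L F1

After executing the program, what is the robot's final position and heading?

Start: (x=3, y=0), facing East
  L: turn left, now facing North
  F1: move forward 0/1 (blocked), now at (x=3, y=0)
  F5: move forward 0/5 (blocked), now at (x=3, y=0)
  L: turn left, now facing West
  F5: move forward 3/5 (blocked), now at (x=0, y=0)
  F1: move forward 0/1 (blocked), now at (x=0, y=0)
  L: turn left, now facing South
  R: turn right, now facing West
  R: turn right, now facing North
  F1: move forward 0/1 (blocked), now at (x=0, y=0)
  L: turn left, now facing West
  F1: move forward 0/1 (blocked), now at (x=0, y=0)
Final: (x=0, y=0), facing West

Answer: Final position: (x=0, y=0), facing West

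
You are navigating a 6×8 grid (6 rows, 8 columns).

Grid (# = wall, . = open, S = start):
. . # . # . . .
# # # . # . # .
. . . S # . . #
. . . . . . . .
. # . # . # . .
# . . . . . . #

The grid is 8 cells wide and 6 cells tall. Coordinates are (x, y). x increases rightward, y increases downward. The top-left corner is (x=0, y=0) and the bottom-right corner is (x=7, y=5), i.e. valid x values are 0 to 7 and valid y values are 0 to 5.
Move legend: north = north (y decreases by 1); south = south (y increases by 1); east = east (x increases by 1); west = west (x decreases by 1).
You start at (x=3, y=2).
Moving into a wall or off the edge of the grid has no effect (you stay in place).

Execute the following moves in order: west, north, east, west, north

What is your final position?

Answer: Final position: (x=2, y=2)

Derivation:
Start: (x=3, y=2)
  west (west): (x=3, y=2) -> (x=2, y=2)
  north (north): blocked, stay at (x=2, y=2)
  east (east): (x=2, y=2) -> (x=3, y=2)
  west (west): (x=3, y=2) -> (x=2, y=2)
  north (north): blocked, stay at (x=2, y=2)
Final: (x=2, y=2)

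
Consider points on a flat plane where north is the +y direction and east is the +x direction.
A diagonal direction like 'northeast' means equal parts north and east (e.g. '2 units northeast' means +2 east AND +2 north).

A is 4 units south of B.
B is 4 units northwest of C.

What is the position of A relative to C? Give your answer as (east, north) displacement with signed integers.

Place C at the origin (east=0, north=0).
  B is 4 units northwest of C: delta (east=-4, north=+4); B at (east=-4, north=4).
  A is 4 units south of B: delta (east=+0, north=-4); A at (east=-4, north=0).
Therefore A relative to C: (east=-4, north=0).

Answer: A is at (east=-4, north=0) relative to C.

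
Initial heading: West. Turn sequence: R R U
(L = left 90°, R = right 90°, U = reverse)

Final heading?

Start: West
  R (right (90° clockwise)) -> North
  R (right (90° clockwise)) -> East
  U (U-turn (180°)) -> West
Final: West

Answer: Final heading: West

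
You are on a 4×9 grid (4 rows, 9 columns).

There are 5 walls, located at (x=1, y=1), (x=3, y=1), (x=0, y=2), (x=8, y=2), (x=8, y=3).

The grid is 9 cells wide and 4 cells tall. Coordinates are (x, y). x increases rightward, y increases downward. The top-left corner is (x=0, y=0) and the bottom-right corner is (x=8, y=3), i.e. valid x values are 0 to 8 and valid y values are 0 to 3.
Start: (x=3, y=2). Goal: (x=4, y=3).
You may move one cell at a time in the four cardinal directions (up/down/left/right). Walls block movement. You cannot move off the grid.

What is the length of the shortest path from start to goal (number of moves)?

Answer: Shortest path length: 2

Derivation:
BFS from (x=3, y=2) until reaching (x=4, y=3):
  Distance 0: (x=3, y=2)
  Distance 1: (x=2, y=2), (x=4, y=2), (x=3, y=3)
  Distance 2: (x=2, y=1), (x=4, y=1), (x=1, y=2), (x=5, y=2), (x=2, y=3), (x=4, y=3)  <- goal reached here
One shortest path (2 moves): (x=3, y=2) -> (x=4, y=2) -> (x=4, y=3)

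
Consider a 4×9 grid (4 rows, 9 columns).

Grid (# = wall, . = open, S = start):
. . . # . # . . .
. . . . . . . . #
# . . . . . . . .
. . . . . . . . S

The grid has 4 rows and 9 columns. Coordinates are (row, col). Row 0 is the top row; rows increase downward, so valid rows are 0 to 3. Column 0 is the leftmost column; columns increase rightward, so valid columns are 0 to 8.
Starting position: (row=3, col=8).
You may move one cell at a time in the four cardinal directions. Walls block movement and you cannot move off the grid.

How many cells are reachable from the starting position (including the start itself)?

Answer: Reachable cells: 32

Derivation:
BFS flood-fill from (row=3, col=8):
  Distance 0: (row=3, col=8)
  Distance 1: (row=2, col=8), (row=3, col=7)
  Distance 2: (row=2, col=7), (row=3, col=6)
  Distance 3: (row=1, col=7), (row=2, col=6), (row=3, col=5)
  Distance 4: (row=0, col=7), (row=1, col=6), (row=2, col=5), (row=3, col=4)
  Distance 5: (row=0, col=6), (row=0, col=8), (row=1, col=5), (row=2, col=4), (row=3, col=3)
  Distance 6: (row=1, col=4), (row=2, col=3), (row=3, col=2)
  Distance 7: (row=0, col=4), (row=1, col=3), (row=2, col=2), (row=3, col=1)
  Distance 8: (row=1, col=2), (row=2, col=1), (row=3, col=0)
  Distance 9: (row=0, col=2), (row=1, col=1)
  Distance 10: (row=0, col=1), (row=1, col=0)
  Distance 11: (row=0, col=0)
Total reachable: 32 (grid has 32 open cells total)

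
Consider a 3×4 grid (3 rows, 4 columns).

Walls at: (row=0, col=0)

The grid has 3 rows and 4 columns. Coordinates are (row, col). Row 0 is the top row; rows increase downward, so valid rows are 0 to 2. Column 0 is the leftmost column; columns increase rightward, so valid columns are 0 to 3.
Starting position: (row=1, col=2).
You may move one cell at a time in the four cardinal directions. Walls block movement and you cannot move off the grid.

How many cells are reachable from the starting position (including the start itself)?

Answer: Reachable cells: 11

Derivation:
BFS flood-fill from (row=1, col=2):
  Distance 0: (row=1, col=2)
  Distance 1: (row=0, col=2), (row=1, col=1), (row=1, col=3), (row=2, col=2)
  Distance 2: (row=0, col=1), (row=0, col=3), (row=1, col=0), (row=2, col=1), (row=2, col=3)
  Distance 3: (row=2, col=0)
Total reachable: 11 (grid has 11 open cells total)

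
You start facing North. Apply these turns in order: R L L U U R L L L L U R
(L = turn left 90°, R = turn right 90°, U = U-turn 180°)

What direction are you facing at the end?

Answer: Final heading: West

Derivation:
Start: North
  R (right (90° clockwise)) -> East
  L (left (90° counter-clockwise)) -> North
  L (left (90° counter-clockwise)) -> West
  U (U-turn (180°)) -> East
  U (U-turn (180°)) -> West
  R (right (90° clockwise)) -> North
  L (left (90° counter-clockwise)) -> West
  L (left (90° counter-clockwise)) -> South
  L (left (90° counter-clockwise)) -> East
  L (left (90° counter-clockwise)) -> North
  U (U-turn (180°)) -> South
  R (right (90° clockwise)) -> West
Final: West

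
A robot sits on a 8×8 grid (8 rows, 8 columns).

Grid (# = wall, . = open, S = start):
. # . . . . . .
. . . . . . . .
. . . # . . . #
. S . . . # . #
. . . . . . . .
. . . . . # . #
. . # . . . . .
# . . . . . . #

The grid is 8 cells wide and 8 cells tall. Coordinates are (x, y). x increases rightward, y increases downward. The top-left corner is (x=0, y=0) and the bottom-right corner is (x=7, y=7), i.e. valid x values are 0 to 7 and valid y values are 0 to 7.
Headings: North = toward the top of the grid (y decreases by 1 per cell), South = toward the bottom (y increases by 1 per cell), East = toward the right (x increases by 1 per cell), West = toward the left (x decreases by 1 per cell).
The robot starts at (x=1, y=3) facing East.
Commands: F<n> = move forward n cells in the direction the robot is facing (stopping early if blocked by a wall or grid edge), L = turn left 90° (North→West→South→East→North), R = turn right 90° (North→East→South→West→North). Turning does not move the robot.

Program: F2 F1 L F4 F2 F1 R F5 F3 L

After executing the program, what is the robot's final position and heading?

Start: (x=1, y=3), facing East
  F2: move forward 2, now at (x=3, y=3)
  F1: move forward 1, now at (x=4, y=3)
  L: turn left, now facing North
  F4: move forward 3/4 (blocked), now at (x=4, y=0)
  F2: move forward 0/2 (blocked), now at (x=4, y=0)
  F1: move forward 0/1 (blocked), now at (x=4, y=0)
  R: turn right, now facing East
  F5: move forward 3/5 (blocked), now at (x=7, y=0)
  F3: move forward 0/3 (blocked), now at (x=7, y=0)
  L: turn left, now facing North
Final: (x=7, y=0), facing North

Answer: Final position: (x=7, y=0), facing North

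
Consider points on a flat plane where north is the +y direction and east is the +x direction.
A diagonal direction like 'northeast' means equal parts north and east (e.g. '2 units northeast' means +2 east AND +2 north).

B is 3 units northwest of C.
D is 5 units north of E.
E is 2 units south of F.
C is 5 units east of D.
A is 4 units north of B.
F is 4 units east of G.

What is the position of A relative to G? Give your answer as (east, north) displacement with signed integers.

Answer: A is at (east=6, north=10) relative to G.

Derivation:
Place G at the origin (east=0, north=0).
  F is 4 units east of G: delta (east=+4, north=+0); F at (east=4, north=0).
  E is 2 units south of F: delta (east=+0, north=-2); E at (east=4, north=-2).
  D is 5 units north of E: delta (east=+0, north=+5); D at (east=4, north=3).
  C is 5 units east of D: delta (east=+5, north=+0); C at (east=9, north=3).
  B is 3 units northwest of C: delta (east=-3, north=+3); B at (east=6, north=6).
  A is 4 units north of B: delta (east=+0, north=+4); A at (east=6, north=10).
Therefore A relative to G: (east=6, north=10).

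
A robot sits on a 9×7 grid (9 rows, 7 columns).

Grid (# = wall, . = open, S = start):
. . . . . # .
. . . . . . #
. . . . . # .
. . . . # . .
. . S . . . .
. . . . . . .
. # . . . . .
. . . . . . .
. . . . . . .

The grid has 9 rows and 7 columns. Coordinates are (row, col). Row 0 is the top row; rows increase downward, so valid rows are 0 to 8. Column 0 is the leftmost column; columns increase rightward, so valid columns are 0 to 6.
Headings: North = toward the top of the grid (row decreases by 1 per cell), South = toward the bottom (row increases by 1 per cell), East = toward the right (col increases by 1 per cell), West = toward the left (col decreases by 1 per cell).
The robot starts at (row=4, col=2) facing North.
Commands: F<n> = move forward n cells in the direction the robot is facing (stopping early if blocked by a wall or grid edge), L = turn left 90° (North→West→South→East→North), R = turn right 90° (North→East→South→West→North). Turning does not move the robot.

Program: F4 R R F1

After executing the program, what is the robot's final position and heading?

Start: (row=4, col=2), facing North
  F4: move forward 4, now at (row=0, col=2)
  R: turn right, now facing East
  R: turn right, now facing South
  F1: move forward 1, now at (row=1, col=2)
Final: (row=1, col=2), facing South

Answer: Final position: (row=1, col=2), facing South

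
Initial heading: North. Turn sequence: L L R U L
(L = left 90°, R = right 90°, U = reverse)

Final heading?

Answer: Final heading: North

Derivation:
Start: North
  L (left (90° counter-clockwise)) -> West
  L (left (90° counter-clockwise)) -> South
  R (right (90° clockwise)) -> West
  U (U-turn (180°)) -> East
  L (left (90° counter-clockwise)) -> North
Final: North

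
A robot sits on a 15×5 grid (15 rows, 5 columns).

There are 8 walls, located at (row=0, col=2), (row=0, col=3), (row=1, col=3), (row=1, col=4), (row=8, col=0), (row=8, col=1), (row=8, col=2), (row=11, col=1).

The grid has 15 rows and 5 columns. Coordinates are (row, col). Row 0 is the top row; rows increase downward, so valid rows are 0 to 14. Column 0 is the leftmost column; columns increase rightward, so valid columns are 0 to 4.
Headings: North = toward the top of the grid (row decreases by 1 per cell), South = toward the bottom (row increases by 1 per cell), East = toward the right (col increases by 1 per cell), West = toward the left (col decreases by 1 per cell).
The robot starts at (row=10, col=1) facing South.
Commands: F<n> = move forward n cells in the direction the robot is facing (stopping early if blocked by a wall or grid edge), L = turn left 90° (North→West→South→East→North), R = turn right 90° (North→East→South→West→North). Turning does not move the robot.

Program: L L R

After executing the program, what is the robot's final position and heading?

Answer: Final position: (row=10, col=1), facing East

Derivation:
Start: (row=10, col=1), facing South
  L: turn left, now facing East
  L: turn left, now facing North
  R: turn right, now facing East
Final: (row=10, col=1), facing East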